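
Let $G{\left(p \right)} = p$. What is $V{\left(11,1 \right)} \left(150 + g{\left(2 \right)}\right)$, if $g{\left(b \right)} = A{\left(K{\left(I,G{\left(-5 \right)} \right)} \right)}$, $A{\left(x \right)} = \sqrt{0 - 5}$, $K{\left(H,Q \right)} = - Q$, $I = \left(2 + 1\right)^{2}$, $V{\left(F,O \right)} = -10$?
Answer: $-1500 - 10 i \sqrt{5} \approx -1500.0 - 22.361 i$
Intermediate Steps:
$I = 9$ ($I = 3^{2} = 9$)
$A{\left(x \right)} = i \sqrt{5}$ ($A{\left(x \right)} = \sqrt{-5} = i \sqrt{5}$)
$g{\left(b \right)} = i \sqrt{5}$
$V{\left(11,1 \right)} \left(150 + g{\left(2 \right)}\right) = - 10 \left(150 + i \sqrt{5}\right) = -1500 - 10 i \sqrt{5}$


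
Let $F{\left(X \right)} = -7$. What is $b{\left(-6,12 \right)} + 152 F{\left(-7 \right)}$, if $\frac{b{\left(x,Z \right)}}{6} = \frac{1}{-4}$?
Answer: $- \frac{2131}{2} \approx -1065.5$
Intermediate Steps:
$b{\left(x,Z \right)} = - \frac{3}{2}$ ($b{\left(x,Z \right)} = \frac{6}{-4} = 6 \left(- \frac{1}{4}\right) = - \frac{3}{2}$)
$b{\left(-6,12 \right)} + 152 F{\left(-7 \right)} = - \frac{3}{2} + 152 \left(-7\right) = - \frac{3}{2} - 1064 = - \frac{2131}{2}$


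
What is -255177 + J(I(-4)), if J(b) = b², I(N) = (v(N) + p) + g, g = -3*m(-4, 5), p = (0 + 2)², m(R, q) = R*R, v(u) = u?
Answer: -252873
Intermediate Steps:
m(R, q) = R²
p = 4 (p = 2² = 4)
g = -48 (g = -3*(-4)² = -3*16 = -48)
I(N) = -44 + N (I(N) = (N + 4) - 48 = (4 + N) - 48 = -44 + N)
-255177 + J(I(-4)) = -255177 + (-44 - 4)² = -255177 + (-48)² = -255177 + 2304 = -252873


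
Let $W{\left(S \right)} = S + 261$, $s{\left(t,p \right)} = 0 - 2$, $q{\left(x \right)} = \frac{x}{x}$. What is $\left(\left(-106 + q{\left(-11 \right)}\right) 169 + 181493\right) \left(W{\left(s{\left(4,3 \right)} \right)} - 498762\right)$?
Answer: $-81628869244$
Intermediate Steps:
$q{\left(x \right)} = 1$
$s{\left(t,p \right)} = -2$ ($s{\left(t,p \right)} = 0 - 2 = -2$)
$W{\left(S \right)} = 261 + S$
$\left(\left(-106 + q{\left(-11 \right)}\right) 169 + 181493\right) \left(W{\left(s{\left(4,3 \right)} \right)} - 498762\right) = \left(\left(-106 + 1\right) 169 + 181493\right) \left(\left(261 - 2\right) - 498762\right) = \left(\left(-105\right) 169 + 181493\right) \left(259 - 498762\right) = \left(-17745 + 181493\right) \left(-498503\right) = 163748 \left(-498503\right) = -81628869244$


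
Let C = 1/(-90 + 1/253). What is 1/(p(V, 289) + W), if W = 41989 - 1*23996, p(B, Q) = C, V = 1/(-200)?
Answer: 22769/409682364 ≈ 5.5577e-5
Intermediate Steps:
V = -1/200 ≈ -0.0050000
C = -253/22769 (C = 1/(-90 + 1/253) = 1/(-22769/253) = -253/22769 ≈ -0.011112)
p(B, Q) = -253/22769
W = 17993 (W = 41989 - 23996 = 17993)
1/(p(V, 289) + W) = 1/(-253/22769 + 17993) = 1/(409682364/22769) = 22769/409682364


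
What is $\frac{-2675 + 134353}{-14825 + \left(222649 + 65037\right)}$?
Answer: $\frac{131678}{272861} \approx 0.48258$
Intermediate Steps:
$\frac{-2675 + 134353}{-14825 + \left(222649 + 65037\right)} = \frac{131678}{-14825 + 287686} = \frac{131678}{272861}$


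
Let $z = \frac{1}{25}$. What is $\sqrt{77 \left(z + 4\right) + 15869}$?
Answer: $\frac{\sqrt{404502}}{5} \approx 127.2$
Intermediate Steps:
$z = \frac{1}{25} \approx 0.04$
$\sqrt{77 \left(z + 4\right) + 15869} = \sqrt{77 \left(\frac{1}{25} + 4\right) + 15869} = \sqrt{77 \cdot \frac{101}{25} + 15869} = \sqrt{\frac{7777}{25} + 15869} = \sqrt{\frac{404502}{25}} = \frac{\sqrt{404502}}{5}$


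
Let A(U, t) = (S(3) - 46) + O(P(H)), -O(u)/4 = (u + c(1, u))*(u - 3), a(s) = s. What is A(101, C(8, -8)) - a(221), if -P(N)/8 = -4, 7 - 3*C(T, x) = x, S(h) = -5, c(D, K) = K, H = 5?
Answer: -7696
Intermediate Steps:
C(T, x) = 7/3 - x/3
P(N) = 32 (P(N) = -8*(-4) = 32)
O(u) = -8*u*(-3 + u) (O(u) = -4*(u + u)*(u - 3) = -4*2*u*(-3 + u) = -8*u*(-3 + u))
A(U, t) = -7475 (A(U, t) = (-5 - 46) + 8*32*(3 - 1*32) = -51 + 8*32*(3 - 32) = -51 + 8*32*(-29) = -51 - 7424 = -7475)
A(101, C(8, -8)) - a(221) = -7475 - 1*221 = -7475 - 221 = -7696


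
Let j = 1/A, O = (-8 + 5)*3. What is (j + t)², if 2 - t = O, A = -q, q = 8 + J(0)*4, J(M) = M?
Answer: 7569/64 ≈ 118.27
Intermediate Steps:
q = 8 (q = 8 + 0*4 = 8 + 0 = 8)
A = -8 (A = -1*8 = -8)
O = -9 (O = -3*3 = -9)
j = -⅛ (j = 1/(-8) = -⅛ ≈ -0.12500)
t = 11 (t = 2 - 1*(-9) = 2 + 9 = 11)
(j + t)² = (-⅛ + 11)² = (87/8)² = 7569/64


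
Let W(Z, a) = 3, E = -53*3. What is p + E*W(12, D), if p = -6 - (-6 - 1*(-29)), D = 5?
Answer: -506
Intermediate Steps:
E = -159
p = -29 (p = -6 - (-6 + 29) = -6 - 1*23 = -6 - 23 = -29)
p + E*W(12, D) = -29 - 159*3 = -29 - 477 = -506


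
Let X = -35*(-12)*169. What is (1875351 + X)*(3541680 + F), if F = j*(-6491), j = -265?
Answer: 10241194724145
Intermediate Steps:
F = 1720115 (F = -265*(-6491) = 1720115)
X = 70980 (X = 420*169 = 70980)
(1875351 + X)*(3541680 + F) = (1875351 + 70980)*(3541680 + 1720115) = 1946331*5261795 = 10241194724145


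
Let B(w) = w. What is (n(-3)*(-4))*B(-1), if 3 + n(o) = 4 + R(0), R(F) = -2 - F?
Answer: -4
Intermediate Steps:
n(o) = -1 (n(o) = -3 + (4 + (-2 - 1*0)) = -3 + (4 + (-2 + 0)) = -3 + (4 - 2) = -3 + 2 = -1)
(n(-3)*(-4))*B(-1) = -1*(-4)*(-1) = 4*(-1) = -4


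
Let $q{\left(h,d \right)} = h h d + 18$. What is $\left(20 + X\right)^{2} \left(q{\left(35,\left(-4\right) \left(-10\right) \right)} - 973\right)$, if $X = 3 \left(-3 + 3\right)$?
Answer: $19218000$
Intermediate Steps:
$q{\left(h,d \right)} = 18 + d h^{2}$ ($q{\left(h,d \right)} = h^{2} d + 18 = d h^{2} + 18 = 18 + d h^{2}$)
$X = 0$ ($X = 3 \cdot 0 = 0$)
$\left(20 + X\right)^{2} \left(q{\left(35,\left(-4\right) \left(-10\right) \right)} - 973\right) = \left(20 + 0\right)^{2} \left(\left(18 + \left(-4\right) \left(-10\right) 35^{2}\right) - 973\right) = 20^{2} \left(\left(18 + 40 \cdot 1225\right) - 973\right) = 400 \left(\left(18 + 49000\right) - 973\right) = 400 \left(49018 - 973\right) = 400 \cdot 48045 = 19218000$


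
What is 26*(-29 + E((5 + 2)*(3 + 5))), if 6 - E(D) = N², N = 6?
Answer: -1534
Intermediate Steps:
E(D) = -30 (E(D) = 6 - 1*6² = 6 - 1*36 = 6 - 36 = -30)
26*(-29 + E((5 + 2)*(3 + 5))) = 26*(-29 - 30) = 26*(-59) = -1534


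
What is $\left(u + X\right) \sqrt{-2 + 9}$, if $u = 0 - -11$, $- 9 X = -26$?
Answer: $\frac{125 \sqrt{7}}{9} \approx 36.747$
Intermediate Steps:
$X = \frac{26}{9}$ ($X = \left(- \frac{1}{9}\right) \left(-26\right) = \frac{26}{9} \approx 2.8889$)
$u = 11$ ($u = 0 + 11 = 11$)
$\left(u + X\right) \sqrt{-2 + 9} = \left(11 + \frac{26}{9}\right) \sqrt{-2 + 9} = \frac{125 \sqrt{7}}{9}$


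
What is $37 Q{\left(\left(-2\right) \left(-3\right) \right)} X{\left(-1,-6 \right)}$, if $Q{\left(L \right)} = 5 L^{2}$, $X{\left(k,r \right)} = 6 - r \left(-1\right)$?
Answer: $0$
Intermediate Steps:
$X{\left(k,r \right)} = 6 + r$ ($X{\left(k,r \right)} = 6 - - r = 6 + r$)
$37 Q{\left(\left(-2\right) \left(-3\right) \right)} X{\left(-1,-6 \right)} = 37 \cdot 5 \left(\left(-2\right) \left(-3\right)\right)^{2} \left(6 - 6\right) = 37 \cdot 5 \cdot 6^{2} \cdot 0 = 37 \cdot 5 \cdot 36 \cdot 0 = 37 \cdot 180 \cdot 0 = 6660 \cdot 0 = 0$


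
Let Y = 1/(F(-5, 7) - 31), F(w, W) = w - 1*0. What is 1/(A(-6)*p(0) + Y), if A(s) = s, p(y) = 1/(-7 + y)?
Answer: 252/209 ≈ 1.2057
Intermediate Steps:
F(w, W) = w (F(w, W) = w + 0 = w)
Y = -1/36 (Y = 1/(-5 - 31) = 1/(-36) = -1/36 ≈ -0.027778)
1/(A(-6)*p(0) + Y) = 1/(-6/(-7 + 0) - 1/36) = 1/(-6/(-7) - 1/36) = 1/(-6*(-⅐) - 1/36) = 1/(6/7 - 1/36) = 1/(209/252) = 252/209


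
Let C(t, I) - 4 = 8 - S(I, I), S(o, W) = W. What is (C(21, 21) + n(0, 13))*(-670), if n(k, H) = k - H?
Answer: 14740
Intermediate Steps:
C(t, I) = 12 - I (C(t, I) = 4 + (8 - I) = 12 - I)
(C(21, 21) + n(0, 13))*(-670) = ((12 - 1*21) + (0 - 1*13))*(-670) = ((12 - 21) + (0 - 13))*(-670) = (-9 - 13)*(-670) = -22*(-670) = 14740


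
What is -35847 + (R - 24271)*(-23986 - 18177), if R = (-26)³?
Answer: 1764359214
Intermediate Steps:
R = -17576
-35847 + (R - 24271)*(-23986 - 18177) = -35847 + (-17576 - 24271)*(-23986 - 18177) = -35847 - 41847*(-42163) = -35847 + 1764395061 = 1764359214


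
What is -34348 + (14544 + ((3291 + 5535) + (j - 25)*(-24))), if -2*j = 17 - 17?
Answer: -10378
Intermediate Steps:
j = 0 (j = -(17 - 17)/2 = -½*0 = 0)
-34348 + (14544 + ((3291 + 5535) + (j - 25)*(-24))) = -34348 + (14544 + ((3291 + 5535) + (0 - 25)*(-24))) = -34348 + (14544 + (8826 - 25*(-24))) = -34348 + (14544 + (8826 + 600)) = -34348 + (14544 + 9426) = -34348 + 23970 = -10378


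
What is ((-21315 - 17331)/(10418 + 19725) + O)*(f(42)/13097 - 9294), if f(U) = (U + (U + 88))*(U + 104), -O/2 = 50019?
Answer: 52425657979196640/56397553 ≈ 9.2957e+8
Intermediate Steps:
O = -100038 (O = -2*50019 = -100038)
f(U) = (88 + 2*U)*(104 + U) (f(U) = (U + (88 + U))*(104 + U) = (88 + 2*U)*(104 + U))
((-21315 - 17331)/(10418 + 19725) + O)*(f(42)/13097 - 9294) = ((-21315 - 17331)/(10418 + 19725) - 100038)*((9152 + 2*42² + 296*42)/13097 - 9294) = (-38646/30143 - 100038)*((9152 + 2*1764 + 12432)*(1/13097) - 9294) = (-38646*1/30143 - 100038)*((9152 + 3528 + 12432)*(1/13097) - 9294) = (-38646/30143 - 100038)*(25112*(1/13097) - 9294) = -3015484080*(25112/13097 - 9294)/30143 = -3015484080/30143*(-121698406/13097) = 52425657979196640/56397553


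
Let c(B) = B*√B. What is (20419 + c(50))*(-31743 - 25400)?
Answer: -1166802917 - 14285750*√2 ≈ -1.1870e+9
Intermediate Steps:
c(B) = B^(3/2)
(20419 + c(50))*(-31743 - 25400) = (20419 + 50^(3/2))*(-31743 - 25400) = (20419 + 250*√2)*(-57143) = -1166802917 - 14285750*√2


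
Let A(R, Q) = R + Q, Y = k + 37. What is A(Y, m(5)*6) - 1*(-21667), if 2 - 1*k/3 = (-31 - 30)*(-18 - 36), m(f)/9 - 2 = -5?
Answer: 11666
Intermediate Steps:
m(f) = -27 (m(f) = 18 + 9*(-5) = 18 - 45 = -27)
k = -9876 (k = 6 - 3*(-31 - 30)*(-18 - 36) = 6 - (-183)*(-54) = 6 - 3*3294 = 6 - 9882 = -9876)
Y = -9839 (Y = -9876 + 37 = -9839)
A(R, Q) = Q + R
A(Y, m(5)*6) - 1*(-21667) = (-27*6 - 9839) - 1*(-21667) = (-162 - 9839) + 21667 = -10001 + 21667 = 11666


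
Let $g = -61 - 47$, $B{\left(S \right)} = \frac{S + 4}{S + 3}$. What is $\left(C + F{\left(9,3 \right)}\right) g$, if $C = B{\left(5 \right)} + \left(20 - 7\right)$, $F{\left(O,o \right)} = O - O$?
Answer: $- \frac{3051}{2} \approx -1525.5$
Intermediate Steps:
$B{\left(S \right)} = \frac{4 + S}{3 + S}$
$F{\left(O,o \right)} = 0$
$g = -108$ ($g = -61 - 47 = -108$)
$C = \frac{113}{8}$ ($C = \frac{4 + 5}{3 + 5} + \left(20 - 7\right) = \frac{1}{8} \cdot 9 + 13 = \frac{9}{8} + 13 = \frac{113}{8} \approx 14.125$)
$\left(C + F{\left(9,3 \right)}\right) g = \left(\frac{113}{8} + 0\right) \left(-108\right) = \frac{113}{8} \left(-108\right) = - \frac{3051}{2}$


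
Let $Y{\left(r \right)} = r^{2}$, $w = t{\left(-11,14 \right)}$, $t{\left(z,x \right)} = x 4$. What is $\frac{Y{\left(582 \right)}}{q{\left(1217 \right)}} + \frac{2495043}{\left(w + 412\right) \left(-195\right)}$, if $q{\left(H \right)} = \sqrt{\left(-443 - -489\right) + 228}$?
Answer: $- \frac{92409}{3380} + \frac{169362 \sqrt{274}}{137} \approx 20436.0$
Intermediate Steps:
$t{\left(z,x \right)} = 4 x$
$w = 56$ ($w = 4 \cdot 14 = 56$)
$q{\left(H \right)} = \sqrt{274}$ ($q{\left(H \right)} = \sqrt{\left(-443 + 489\right) + 228} = \sqrt{46 + 228} = \sqrt{274}$)
$\frac{Y{\left(582 \right)}}{q{\left(1217 \right)}} + \frac{2495043}{\left(w + 412\right) \left(-195\right)} = \frac{582^{2}}{\sqrt{274}} + \frac{2495043}{\left(56 + 412\right) \left(-195\right)} = 338724 \frac{\sqrt{274}}{274} + \frac{2495043}{468 \left(-195\right)} = \frac{169362 \sqrt{274}}{137} + \frac{2495043}{-91260} = \frac{169362 \sqrt{274}}{137} + 2495043 \left(- \frac{1}{91260}\right) = \frac{169362 \sqrt{274}}{137} - \frac{92409}{3380} = - \frac{92409}{3380} + \frac{169362 \sqrt{274}}{137}$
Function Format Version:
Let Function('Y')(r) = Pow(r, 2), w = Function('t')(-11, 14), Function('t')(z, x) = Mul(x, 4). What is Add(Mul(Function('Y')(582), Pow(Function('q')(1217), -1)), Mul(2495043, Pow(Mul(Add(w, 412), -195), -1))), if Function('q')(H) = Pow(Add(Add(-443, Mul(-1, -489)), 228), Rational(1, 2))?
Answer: Add(Rational(-92409, 3380), Mul(Rational(169362, 137), Pow(274, Rational(1, 2)))) ≈ 20436.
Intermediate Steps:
Function('t')(z, x) = Mul(4, x)
w = 56 (w = Mul(4, 14) = 56)
Function('q')(H) = Pow(274, Rational(1, 2)) (Function('q')(H) = Pow(Add(Add(-443, 489), 228), Rational(1, 2)) = Pow(Add(46, 228), Rational(1, 2)) = Pow(274, Rational(1, 2)))
Add(Mul(Function('Y')(582), Pow(Function('q')(1217), -1)), Mul(2495043, Pow(Mul(Add(w, 412), -195), -1))) = Add(Mul(Pow(582, 2), Pow(Pow(274, Rational(1, 2)), -1)), Mul(2495043, Pow(Mul(Add(56, 412), -195), -1))) = Add(Mul(338724, Mul(Rational(1, 274), Pow(274, Rational(1, 2)))), Mul(2495043, Pow(Mul(468, -195), -1))) = Add(Mul(Rational(169362, 137), Pow(274, Rational(1, 2))), Mul(2495043, Pow(-91260, -1))) = Add(Mul(Rational(169362, 137), Pow(274, Rational(1, 2))), Mul(2495043, Rational(-1, 91260))) = Add(Mul(Rational(169362, 137), Pow(274, Rational(1, 2))), Rational(-92409, 3380)) = Add(Rational(-92409, 3380), Mul(Rational(169362, 137), Pow(274, Rational(1, 2))))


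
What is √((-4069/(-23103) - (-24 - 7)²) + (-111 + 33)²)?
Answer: √303832014446/7701 ≈ 71.576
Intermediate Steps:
√((-4069/(-23103) - (-24 - 7)²) + (-111 + 33)²) = √((-4069*(-1/23103) - 1*(-31)²) + (-78)²) = √((4069/23103 - 1*961) + 6084) = √((4069/23103 - 961) + 6084) = √(-22197914/23103 + 6084) = √(118360738/23103) = √303832014446/7701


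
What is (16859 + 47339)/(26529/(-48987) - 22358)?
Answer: -1048289142/365092625 ≈ -2.8713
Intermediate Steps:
(16859 + 47339)/(26529/(-48987) - 22358) = 64198/(26529*(-1/48987) - 22358) = 64198/(-8843/16329 - 22358) = 64198/(-365092625/16329) = 64198*(-16329/365092625) = -1048289142/365092625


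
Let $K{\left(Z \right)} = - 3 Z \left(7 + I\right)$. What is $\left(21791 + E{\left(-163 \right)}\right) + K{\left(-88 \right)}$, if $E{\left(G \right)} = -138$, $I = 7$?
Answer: $25349$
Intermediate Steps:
$K{\left(Z \right)} = - 42 Z$ ($K{\left(Z \right)} = - 3 Z \left(7 + 7\right) = - 3 Z 14 = - 42 Z$)
$\left(21791 + E{\left(-163 \right)}\right) + K{\left(-88 \right)} = \left(21791 - 138\right) - -3696 = 21653 + 3696 = 25349$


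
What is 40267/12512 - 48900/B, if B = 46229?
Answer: 1249666343/578417248 ≈ 2.1605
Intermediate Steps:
40267/12512 - 48900/B = 40267/12512 - 48900/46229 = 1249666343/578417248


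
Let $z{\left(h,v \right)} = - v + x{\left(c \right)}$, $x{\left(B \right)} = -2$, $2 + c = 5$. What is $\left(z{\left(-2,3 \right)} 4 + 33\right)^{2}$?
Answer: $169$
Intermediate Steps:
$c = 3$ ($c = -2 + 5 = 3$)
$z{\left(h,v \right)} = -2 - v$ ($z{\left(h,v \right)} = - v - 2 = -2 - v$)
$\left(z{\left(-2,3 \right)} 4 + 33\right)^{2} = \left(\left(-2 - 3\right) 4 + 33\right)^{2} = \left(\left(-5\right) 4 + 33\right)^{2} = \left(-20 + 33\right)^{2} = 13^{2} = 169$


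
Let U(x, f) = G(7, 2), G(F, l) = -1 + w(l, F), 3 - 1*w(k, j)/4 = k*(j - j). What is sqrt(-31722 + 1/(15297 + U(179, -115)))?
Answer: 65*I*sqrt(439856245)/7654 ≈ 178.11*I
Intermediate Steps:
w(k, j) = 12 (w(k, j) = 12 - 4*k*(j - j) = 12 - 4*k*0 = 12 - 4*0 = 12 + 0 = 12)
G(F, l) = 11 (G(F, l) = -1 + 12 = 11)
U(x, f) = 11
sqrt(-31722 + 1/(15297 + U(179, -115))) = sqrt(-31722 + 1/(15297 + 11)) = sqrt(-31722 + 1/15308) = sqrt(-485600375/15308) = 65*I*sqrt(439856245)/7654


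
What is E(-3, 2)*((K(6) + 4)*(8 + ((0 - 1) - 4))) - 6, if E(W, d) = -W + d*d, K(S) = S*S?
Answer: 834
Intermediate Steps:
K(S) = S²
E(W, d) = d² - W (E(W, d) = -W + d² = d² - W)
E(-3, 2)*((K(6) + 4)*(8 + ((0 - 1) - 4))) - 6 = (2² - 1*(-3))*((6² + 4)*(8 + ((0 - 1) - 4))) - 6 = (4 + 3)*((36 + 4)*(8 + (-1 - 4))) - 6 = 7*(40*(8 - 5)) - 6 = 7*(40*3) - 6 = 7*120 - 6 = 840 - 6 = 834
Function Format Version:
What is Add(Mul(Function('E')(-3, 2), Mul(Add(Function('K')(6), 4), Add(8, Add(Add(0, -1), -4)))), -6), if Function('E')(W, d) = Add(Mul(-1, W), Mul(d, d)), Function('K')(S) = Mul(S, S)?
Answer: 834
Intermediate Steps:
Function('K')(S) = Pow(S, 2)
Function('E')(W, d) = Add(Pow(d, 2), Mul(-1, W)) (Function('E')(W, d) = Add(Mul(-1, W), Pow(d, 2)) = Add(Pow(d, 2), Mul(-1, W)))
Add(Mul(Function('E')(-3, 2), Mul(Add(Function('K')(6), 4), Add(8, Add(Add(0, -1), -4)))), -6) = Add(Mul(Add(Pow(2, 2), Mul(-1, -3)), Mul(Add(Pow(6, 2), 4), Add(8, Add(Add(0, -1), -4)))), -6) = Add(Mul(Add(4, 3), Mul(Add(36, 4), Add(8, Add(-1, -4)))), -6) = Add(Mul(7, Mul(40, Add(8, -5))), -6) = Add(Mul(7, Mul(40, 3)), -6) = Add(Mul(7, 120), -6) = Add(840, -6) = 834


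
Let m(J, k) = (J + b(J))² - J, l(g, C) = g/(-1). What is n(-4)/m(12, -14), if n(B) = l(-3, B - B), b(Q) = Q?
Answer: 1/188 ≈ 0.0053191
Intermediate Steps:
l(g, C) = -g (l(g, C) = g*(-1) = -g)
n(B) = 3 (n(B) = -1*(-3) = 3)
m(J, k) = -J + 4*J² (m(J, k) = (J + J)² - J = (2*J)² - J = 4*J² - J = -J + 4*J²)
n(-4)/m(12, -14) = 3/((12*(-1 + 4*12))) = 3/((12*(-1 + 48))) = 3/((12*47)) = 3/564 = 3*(1/564) = 1/188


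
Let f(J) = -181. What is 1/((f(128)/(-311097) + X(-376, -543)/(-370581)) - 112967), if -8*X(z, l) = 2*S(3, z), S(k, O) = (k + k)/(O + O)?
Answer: -57797034194976/6529157528277150841 ≈ -8.8521e-6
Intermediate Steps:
S(k, O) = k/O (S(k, O) = (2*k)/((2*O)) = (2*k)*(1/(2*O)) = k/O)
X(z, l) = -3/(4*z) (X(z, l) = -3/z/4 = -3/(4*z))
1/((f(128)/(-311097) + X(-376, -543)/(-370581)) - 112967) = 1/((-181/(-311097) - 3/4/(-376)/(-370581)) - 112967) = 1/((-181*(-1/311097) - 3/4*(-1/376)*(-1/370581)) - 112967) = 1/((181/311097 + (3/1504)*(-1/370581)) - 112967) = 1/((181/311097 - 1/185784608) - 112967) = 1/(33626702951/57797034194976 - 112967) = 1/(-6529157528277150841/57797034194976) = -57797034194976/6529157528277150841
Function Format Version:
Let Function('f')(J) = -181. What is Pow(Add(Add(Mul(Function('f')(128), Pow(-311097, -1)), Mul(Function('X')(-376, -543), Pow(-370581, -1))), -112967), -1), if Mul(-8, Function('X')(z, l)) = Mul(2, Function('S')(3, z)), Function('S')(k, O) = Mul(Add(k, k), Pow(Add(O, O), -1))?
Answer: Rational(-57797034194976, 6529157528277150841) ≈ -8.8521e-6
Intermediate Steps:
Function('S')(k, O) = Mul(k, Pow(O, -1)) (Function('S')(k, O) = Mul(Mul(2, k), Pow(Mul(2, O), -1)) = Mul(Mul(2, k), Mul(Rational(1, 2), Pow(O, -1))) = Mul(k, Pow(O, -1)))
Function('X')(z, l) = Mul(Rational(-3, 4), Pow(z, -1)) (Function('X')(z, l) = Mul(Rational(-1, 8), Mul(2, Mul(3, Pow(z, -1)))) = Mul(Rational(-1, 8), Mul(6, Pow(z, -1))) = Mul(Rational(-3, 4), Pow(z, -1)))
Pow(Add(Add(Mul(Function('f')(128), Pow(-311097, -1)), Mul(Function('X')(-376, -543), Pow(-370581, -1))), -112967), -1) = Pow(Add(Add(Mul(-181, Pow(-311097, -1)), Mul(Mul(Rational(-3, 4), Pow(-376, -1)), Pow(-370581, -1))), -112967), -1) = Pow(Add(Add(Mul(-181, Rational(-1, 311097)), Mul(Mul(Rational(-3, 4), Rational(-1, 376)), Rational(-1, 370581))), -112967), -1) = Pow(Add(Add(Rational(181, 311097), Mul(Rational(3, 1504), Rational(-1, 370581))), -112967), -1) = Pow(Add(Add(Rational(181, 311097), Rational(-1, 185784608)), -112967), -1) = Pow(Add(Rational(33626702951, 57797034194976), -112967), -1) = Pow(Rational(-6529157528277150841, 57797034194976), -1) = Rational(-57797034194976, 6529157528277150841)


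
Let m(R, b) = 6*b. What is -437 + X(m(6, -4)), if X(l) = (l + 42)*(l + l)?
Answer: -1301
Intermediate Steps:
X(l) = 2*l*(42 + l) (X(l) = (42 + l)*(2*l) = 2*l*(42 + l))
-437 + X(m(6, -4)) = -437 + 2*(6*(-4))*(42 + 6*(-4)) = -437 + 2*(-24)*(42 - 24) = -437 + 2*(-24)*18 = -437 - 864 = -1301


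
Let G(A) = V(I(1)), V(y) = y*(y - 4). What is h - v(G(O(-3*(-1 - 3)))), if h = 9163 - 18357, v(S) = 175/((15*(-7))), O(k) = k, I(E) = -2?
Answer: -27577/3 ≈ -9192.3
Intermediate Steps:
V(y) = y*(-4 + y)
G(A) = 12 (G(A) = -2*(-4 - 2) = -2*(-6) = 12)
v(S) = -5/3 (v(S) = 175/(-105) = 175*(-1/105) = -5/3)
h = -9194
h - v(G(O(-3*(-1 - 3)))) = -9194 - 1*(-5/3) = -9194 + 5/3 = -27577/3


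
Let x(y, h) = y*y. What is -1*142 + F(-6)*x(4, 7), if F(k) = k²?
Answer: 434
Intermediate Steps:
x(y, h) = y²
-1*142 + F(-6)*x(4, 7) = -1*142 + (-6)²*4² = -142 + 36*16 = -142 + 576 = 434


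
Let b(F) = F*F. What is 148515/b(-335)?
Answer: 29703/22445 ≈ 1.3234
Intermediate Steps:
b(F) = F²
148515/b(-335) = 148515/((-335)²) = 148515/112225 = 148515*(1/112225) = 29703/22445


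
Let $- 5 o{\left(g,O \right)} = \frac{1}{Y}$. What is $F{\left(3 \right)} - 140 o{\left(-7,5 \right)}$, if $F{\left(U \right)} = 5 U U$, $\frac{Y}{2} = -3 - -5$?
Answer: $52$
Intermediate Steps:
$Y = 4$ ($Y = 2 \left(-3 - -5\right) = 2 \left(-3 + 5\right) = 2 \cdot 2 = 4$)
$o{\left(g,O \right)} = - \frac{1}{20}$ ($o{\left(g,O \right)} = - \frac{1}{5 \cdot 4} = \left(- \frac{1}{5}\right) \frac{1}{4} = - \frac{1}{20}$)
$F{\left(U \right)} = 5 U^{2}$
$F{\left(3 \right)} - 140 o{\left(-7,5 \right)} = 5 \cdot 3^{2} - -7 = 5 \cdot 9 + 7 = 45 + 7 = 52$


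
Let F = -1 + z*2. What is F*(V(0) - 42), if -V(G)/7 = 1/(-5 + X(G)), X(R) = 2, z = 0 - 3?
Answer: 833/3 ≈ 277.67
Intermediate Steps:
z = -3
V(G) = 7/3 (V(G) = -7/(-5 + 2) = -7/(-3) = -7*(-⅓) = 7/3)
F = -7 (F = -1 - 3*2 = -1 - 6 = -7)
F*(V(0) - 42) = -7*(7/3 - 42) = -7*(-119/3) = 833/3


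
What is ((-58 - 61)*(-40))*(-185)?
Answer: -880600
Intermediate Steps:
((-58 - 61)*(-40))*(-185) = -119*(-40)*(-185) = 4760*(-185) = -880600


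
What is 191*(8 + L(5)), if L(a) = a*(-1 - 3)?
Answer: -2292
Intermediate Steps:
L(a) = -4*a (L(a) = a*(-4) = -4*a)
191*(8 + L(5)) = 191*(8 - 4*5) = 191*(8 - 20) = 191*(-12) = -2292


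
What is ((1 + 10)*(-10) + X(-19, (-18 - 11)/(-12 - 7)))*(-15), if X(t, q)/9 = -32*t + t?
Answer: -77865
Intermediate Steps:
X(t, q) = -279*t (X(t, q) = 9*(-32*t + t) = 9*(-31*t) = -279*t)
((1 + 10)*(-10) + X(-19, (-18 - 11)/(-12 - 7)))*(-15) = ((1 + 10)*(-10) - 279*(-19))*(-15) = (11*(-10) + 5301)*(-15) = (-110 + 5301)*(-15) = 5191*(-15) = -77865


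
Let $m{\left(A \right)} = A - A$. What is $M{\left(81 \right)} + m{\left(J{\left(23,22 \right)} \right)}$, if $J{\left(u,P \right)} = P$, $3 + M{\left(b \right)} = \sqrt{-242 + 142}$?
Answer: $-3 + 10 i \approx -3.0 + 10.0 i$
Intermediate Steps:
$M{\left(b \right)} = -3 + 10 i$ ($M{\left(b \right)} = -3 + \sqrt{-242 + 142} = -3 + \sqrt{-100} = -3 + 10 i$)
$m{\left(A \right)} = 0$
$M{\left(81 \right)} + m{\left(J{\left(23,22 \right)} \right)} = \left(-3 + 10 i\right) + 0 = -3 + 10 i$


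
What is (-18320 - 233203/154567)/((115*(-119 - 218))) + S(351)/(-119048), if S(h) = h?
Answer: 14566501394523/31005503383960 ≈ 0.46980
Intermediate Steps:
(-18320 - 233203/154567)/((115*(-119 - 218))) + S(351)/(-119048) = (-18320 - 233203/154567)/((115*(-119 - 218))) + 351/(-119048) = (-18320 - 233203*1/154567)/((115*(-337))) + 351*(-1/119048) = (-18320 - 233203/154567)/(-38755) - 351/119048 = -2831900643/154567*(-1/38755) - 351/119048 = 2831900643/5990244085 - 351/119048 = 14566501394523/31005503383960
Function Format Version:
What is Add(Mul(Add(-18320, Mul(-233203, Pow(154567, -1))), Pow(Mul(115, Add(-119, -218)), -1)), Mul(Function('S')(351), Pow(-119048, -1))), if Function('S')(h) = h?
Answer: Rational(14566501394523, 31005503383960) ≈ 0.46980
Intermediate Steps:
Add(Mul(Add(-18320, Mul(-233203, Pow(154567, -1))), Pow(Mul(115, Add(-119, -218)), -1)), Mul(Function('S')(351), Pow(-119048, -1))) = Add(Mul(Add(-18320, Mul(-233203, Pow(154567, -1))), Pow(Mul(115, Add(-119, -218)), -1)), Mul(351, Pow(-119048, -1))) = Add(Mul(Add(-18320, Mul(-233203, Rational(1, 154567))), Pow(Mul(115, -337), -1)), Mul(351, Rational(-1, 119048))) = Add(Mul(Add(-18320, Rational(-233203, 154567)), Pow(-38755, -1)), Rational(-351, 119048)) = Add(Mul(Rational(-2831900643, 154567), Rational(-1, 38755)), Rational(-351, 119048)) = Add(Rational(2831900643, 5990244085), Rational(-351, 119048)) = Rational(14566501394523, 31005503383960)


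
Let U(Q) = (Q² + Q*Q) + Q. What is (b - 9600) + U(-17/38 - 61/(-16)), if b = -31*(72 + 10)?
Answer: -559855511/46208 ≈ -12116.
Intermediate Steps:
b = -2542 (b = -31*82 = -2542)
U(Q) = Q + 2*Q² (U(Q) = (Q² + Q²) + Q = 2*Q² + Q = Q + 2*Q²)
(b - 9600) + U(-17/38 - 61/(-16)) = (-2542 - 9600) + (-17/38 - 61/(-16))*(1 + 2*(-17/38 - 61/(-16))) = -12142 + (-17*1/38 - 61*(-1/16))*(1 + 2*(-17*1/38 - 61*(-1/16))) = -12142 + (-17/38 + 61/16)*(1 + 2*(-17/38 + 61/16)) = -12142 + 1023*(1 + 2*(1023/304))/304 = -12142 + 1023*(1 + 1023/152)/304 = -12142 + (1023/304)*(1175/152) = -12142 + 1202025/46208 = -559855511/46208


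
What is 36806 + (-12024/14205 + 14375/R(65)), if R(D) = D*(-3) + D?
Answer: 4517469327/123110 ≈ 36695.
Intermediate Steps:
R(D) = -2*D (R(D) = -3*D + D = -2*D)
36806 + (-12024/14205 + 14375/R(65)) = 36806 + (-12024/14205 + 14375/((-2*65))) = 36806 + (-12024*1/14205 + 14375/(-130)) = 36806 + (-4008/4735 + 14375*(-1/130)) = 36806 + (-4008/4735 - 2875/26) = 36806 - 13717333/123110 = 4517469327/123110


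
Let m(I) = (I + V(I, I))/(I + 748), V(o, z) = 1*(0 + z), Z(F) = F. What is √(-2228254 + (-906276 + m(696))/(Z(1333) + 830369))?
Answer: I*√15456284389786878282/2633723 ≈ 1492.7*I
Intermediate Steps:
V(o, z) = z (V(o, z) = 1*z = z)
m(I) = 2*I/(748 + I) (m(I) = (I + I)/(I + 748) = (2*I)/(748 + I) = 2*I/(748 + I))
√(-2228254 + (-906276 + m(696))/(Z(1333) + 830369)) = √(-2228254 + (-906276 + 2*696/(748 + 696))/(1333 + 830369)) = √(-2228254 + (-906276 + 2*696/1444)/831702) = √(-2228254 + (-906276 + 2*696*(1/1444))*(1/831702)) = √(-2228254 + (-906276 + 348/361)*(1/831702)) = √(-2228254 - 327165288/361*1/831702) = √(-2228254 - 54527548/50040737) = √(-111503526910746/50040737) = I*√15456284389786878282/2633723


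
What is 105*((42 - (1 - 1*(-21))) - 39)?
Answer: -1995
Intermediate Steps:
105*((42 - (1 - 1*(-21))) - 39) = 105*((42 - (1 + 21)) - 39) = 105*((42 - 1*22) - 39) = 105*((42 - 22) - 39) = 105*(20 - 39) = 105*(-19) = -1995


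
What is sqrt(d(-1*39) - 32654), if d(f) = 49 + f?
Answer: 2*I*sqrt(8161) ≈ 180.68*I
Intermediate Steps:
sqrt(d(-1*39) - 32654) = sqrt((49 - 1*39) - 32654) = sqrt((49 - 39) - 32654) = sqrt(10 - 32654) = sqrt(-32644) = 2*I*sqrt(8161)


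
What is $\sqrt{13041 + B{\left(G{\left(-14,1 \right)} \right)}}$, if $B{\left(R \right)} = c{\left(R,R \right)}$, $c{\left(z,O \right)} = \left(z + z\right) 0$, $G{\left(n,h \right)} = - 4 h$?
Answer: $9 \sqrt{161} \approx 114.2$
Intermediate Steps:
$c{\left(z,O \right)} = 0$ ($c{\left(z,O \right)} = 2 z 0 = 0$)
$B{\left(R \right)} = 0$
$\sqrt{13041 + B{\left(G{\left(-14,1 \right)} \right)}} = \sqrt{13041 + 0} = \sqrt{13041} = 9 \sqrt{161}$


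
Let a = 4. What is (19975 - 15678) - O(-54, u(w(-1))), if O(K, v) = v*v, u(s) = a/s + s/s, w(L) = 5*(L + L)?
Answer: 107416/25 ≈ 4296.6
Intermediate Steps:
w(L) = 10*L (w(L) = 5*(2*L) = 10*L)
u(s) = 1 + 4/s (u(s) = 4/s + s/s = 4/s + 1 = 1 + 4/s)
O(K, v) = v**2
(19975 - 15678) - O(-54, u(w(-1))) = (19975 - 15678) - ((4 + 10*(-1))/((10*(-1))))**2 = 4297 - ((4 - 10)/(-10))**2 = 4297 - (-1/10*(-6))**2 = 4297 - (3/5)**2 = 4297 - 1*9/25 = 4297 - 9/25 = 107416/25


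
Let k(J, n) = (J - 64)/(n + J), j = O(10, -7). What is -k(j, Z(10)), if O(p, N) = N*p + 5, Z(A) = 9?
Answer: -129/56 ≈ -2.3036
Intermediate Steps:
O(p, N) = 5 + N*p
j = -65 (j = 5 - 7*10 = 5 - 70 = -65)
k(J, n) = (-64 + J)/(J + n)
-k(j, Z(10)) = -(-64 - 65)/(-65 + 9) = -(-129)/(-56) = -(-1)*(-129)/56 = -1*129/56 = -129/56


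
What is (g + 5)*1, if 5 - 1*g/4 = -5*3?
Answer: 85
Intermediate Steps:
g = 80 (g = 20 - (-20)*3 = 20 - 4*(-15) = 20 + 60 = 80)
(g + 5)*1 = (80 + 5)*1 = 85*1 = 85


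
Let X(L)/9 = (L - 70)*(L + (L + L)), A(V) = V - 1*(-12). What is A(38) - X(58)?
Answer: 18842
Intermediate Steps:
A(V) = 12 + V (A(V) = V + 12 = 12 + V)
X(L) = 27*L*(-70 + L) (X(L) = 9*((L - 70)*(L + (L + L))) = 9*((-70 + L)*(L + 2*L)) = 9*((-70 + L)*(3*L)) = 9*(3*L*(-70 + L)) = 27*L*(-70 + L))
A(38) - X(58) = (12 + 38) - 27*58*(-70 + 58) = 50 - 27*58*(-12) = 50 - 1*(-18792) = 50 + 18792 = 18842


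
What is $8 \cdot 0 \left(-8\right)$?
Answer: $0$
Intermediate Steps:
$8 \cdot 0 \left(-8\right) = 0 \left(-8\right) = 0$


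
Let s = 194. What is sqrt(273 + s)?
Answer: sqrt(467) ≈ 21.610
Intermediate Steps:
sqrt(273 + s) = sqrt(273 + 194) = sqrt(467)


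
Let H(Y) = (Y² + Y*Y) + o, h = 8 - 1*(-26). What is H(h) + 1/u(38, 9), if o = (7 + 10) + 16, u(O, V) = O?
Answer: 89111/38 ≈ 2345.0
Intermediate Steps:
o = 33 (o = 17 + 16 = 33)
h = 34 (h = 8 + 26 = 34)
H(Y) = 33 + 2*Y² (H(Y) = (Y² + Y*Y) + 33 = (Y² + Y²) + 33 = 2*Y² + 33 = 33 + 2*Y²)
H(h) + 1/u(38, 9) = (33 + 2*34²) + 1/38 = (33 + 2*1156) + 1/38 = (33 + 2312) + 1/38 = 2345 + 1/38 = 89111/38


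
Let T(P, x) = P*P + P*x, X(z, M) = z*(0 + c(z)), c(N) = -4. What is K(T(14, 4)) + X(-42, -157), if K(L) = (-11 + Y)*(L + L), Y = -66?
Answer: -38640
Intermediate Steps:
X(z, M) = -4*z (X(z, M) = z*(0 - 4) = z*(-4) = -4*z)
T(P, x) = P² + P*x
K(L) = -154*L (K(L) = (-11 - 66)*(L + L) = -154*L)
K(T(14, 4)) + X(-42, -157) = -2156*(14 + 4) - 4*(-42) = -2156*18 + 168 = -154*252 + 168 = -38808 + 168 = -38640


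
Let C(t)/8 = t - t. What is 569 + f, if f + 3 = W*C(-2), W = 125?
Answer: 566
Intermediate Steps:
C(t) = 0 (C(t) = 8*(t - t) = 8*0 = 0)
f = -3 (f = -3 + 125*0 = -3 + 0 = -3)
569 + f = 569 - 3 = 566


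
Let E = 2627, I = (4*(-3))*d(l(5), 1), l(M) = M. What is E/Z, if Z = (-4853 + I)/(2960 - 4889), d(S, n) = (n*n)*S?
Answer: 5067483/4913 ≈ 1031.4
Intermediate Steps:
d(S, n) = S*n² (d(S, n) = n²*S = S*n²)
I = -60 (I = (4*(-3))*(5*1²) = -60 ≈ -60.000)
Z = 4913/1929 (Z = (-4853 - 60)/(2960 - 4889) = -4913/(-1929) = -4913*(-1/1929) = 4913/1929 ≈ 2.5469)
E/Z = 2627/(4913/1929) = 2627*(1929/4913) = 5067483/4913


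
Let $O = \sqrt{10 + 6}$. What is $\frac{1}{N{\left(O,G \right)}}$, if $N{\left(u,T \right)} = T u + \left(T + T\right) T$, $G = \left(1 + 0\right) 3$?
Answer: $\frac{1}{30} \approx 0.033333$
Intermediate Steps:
$G = 3$ ($G = 1 \cdot 3 = 3$)
$O = 4$ ($O = \sqrt{16} = 4$)
$N{\left(u,T \right)} = 2 T^{2} + T u$ ($N{\left(u,T \right)} = T u + 2 T T = T u + 2 T^{2} = 2 T^{2} + T u$)
$\frac{1}{N{\left(O,G \right)}} = \frac{1}{3 \left(4 + 2 \cdot 3\right)} = \frac{1}{3 \left(4 + 6\right)} = \frac{1}{3 \cdot 10} = \frac{1}{30}$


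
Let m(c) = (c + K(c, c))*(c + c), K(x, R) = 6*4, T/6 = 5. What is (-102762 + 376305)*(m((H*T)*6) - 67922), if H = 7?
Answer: 866518026594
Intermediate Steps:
T = 30 (T = 6*5 = 30)
K(x, R) = 24
m(c) = 2*c*(24 + c) (m(c) = (c + 24)*(c + c) = (24 + c)*(2*c) = 2*c*(24 + c))
(-102762 + 376305)*(m((H*T)*6) - 67922) = (-102762 + 376305)*(2*((7*30)*6)*(24 + (7*30)*6) - 67922) = 273543*(2*(210*6)*(24 + 210*6) - 67922) = 273543*(2*1260*(24 + 1260) - 67922) = 273543*(2*1260*1284 - 67922) = 273543*(3235680 - 67922) = 273543*3167758 = 866518026594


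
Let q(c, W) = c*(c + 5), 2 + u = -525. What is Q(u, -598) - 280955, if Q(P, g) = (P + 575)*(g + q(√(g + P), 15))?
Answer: -363659 + 3600*I*√5 ≈ -3.6366e+5 + 8049.8*I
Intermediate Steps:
u = -527 (u = -2 - 525 = -527)
q(c, W) = c*(5 + c)
Q(P, g) = (575 + P)*(g + √(P + g)*(5 + √(P + g))) (Q(P, g) = (P + 575)*(g + √(g + P)*(5 + √(g + P))) = (575 + P)*(g + √(P + g)*(5 + √(P + g))))
Q(u, -598) - 280955 = ((-527)² + 575*(-527) + 1150*(-598) + 2875*√(-527 - 598) + 2*(-527)*(-598) + 5*(-527)*√(-527 - 598)) - 280955 = (277729 - 303025 - 687700 + 2875*√(-1125) + 630292 + 5*(-527)*√(-1125)) - 280955 = (277729 - 303025 - 687700 + 2875*(15*I*√5) + 630292 + 5*(-527)*(15*I*√5)) - 280955 = (277729 - 303025 - 687700 + 43125*I*√5 + 630292 - 39525*I*√5) - 280955 = (-82704 + 3600*I*√5) - 280955 = -363659 + 3600*I*√5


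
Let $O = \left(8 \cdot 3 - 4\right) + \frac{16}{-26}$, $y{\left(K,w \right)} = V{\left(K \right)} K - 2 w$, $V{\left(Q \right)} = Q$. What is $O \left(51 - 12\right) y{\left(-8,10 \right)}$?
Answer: $33264$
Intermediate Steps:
$y{\left(K,w \right)} = K^{2} - 2 w$ ($y{\left(K,w \right)} = K K - 2 w = K^{2} - 2 w$)
$O = \frac{252}{13}$ ($O = \left(24 - 4\right) + 16 \left(- \frac{1}{26}\right) = 20 - \frac{8}{13} = \frac{252}{13} \approx 19.385$)
$O \left(51 - 12\right) y{\left(-8,10 \right)} = \frac{252 \left(51 - 12\right)}{13} \left(\left(-8\right)^{2} - 20\right) = \frac{252}{13} \cdot 39 \left(64 - 20\right) = 756 \cdot 44 = 33264$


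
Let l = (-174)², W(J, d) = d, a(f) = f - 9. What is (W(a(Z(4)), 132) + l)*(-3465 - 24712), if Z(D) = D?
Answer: -856806216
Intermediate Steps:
a(f) = -9 + f
l = 30276
(W(a(Z(4)), 132) + l)*(-3465 - 24712) = (132 + 30276)*(-3465 - 24712) = 30408*(-28177) = -856806216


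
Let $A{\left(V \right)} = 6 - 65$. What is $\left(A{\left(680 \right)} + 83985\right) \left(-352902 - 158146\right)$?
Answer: $-42890214448$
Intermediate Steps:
$A{\left(V \right)} = -59$ ($A{\left(V \right)} = 6 - 65 = -59$)
$\left(A{\left(680 \right)} + 83985\right) \left(-352902 - 158146\right) = \left(-59 + 83985\right) \left(-352902 - 158146\right) = 83926 \left(-511048\right) = -42890214448$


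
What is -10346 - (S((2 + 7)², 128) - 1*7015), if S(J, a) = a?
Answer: -3459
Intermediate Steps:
-10346 - (S((2 + 7)², 128) - 1*7015) = -10346 - (128 - 1*7015) = -10346 - (128 - 7015) = -10346 - 1*(-6887) = -10346 + 6887 = -3459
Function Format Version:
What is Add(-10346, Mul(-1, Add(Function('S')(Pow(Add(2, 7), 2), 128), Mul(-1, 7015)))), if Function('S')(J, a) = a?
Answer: -3459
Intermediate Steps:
Add(-10346, Mul(-1, Add(Function('S')(Pow(Add(2, 7), 2), 128), Mul(-1, 7015)))) = Add(-10346, Mul(-1, Add(128, Mul(-1, 7015)))) = Add(-10346, Mul(-1, Add(128, -7015))) = Add(-10346, Mul(-1, -6887)) = Add(-10346, 6887) = -3459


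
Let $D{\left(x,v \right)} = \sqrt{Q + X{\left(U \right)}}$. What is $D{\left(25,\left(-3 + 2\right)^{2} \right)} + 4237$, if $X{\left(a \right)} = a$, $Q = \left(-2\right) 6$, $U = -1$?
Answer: $4237 + i \sqrt{13} \approx 4237.0 + 3.6056 i$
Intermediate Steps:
$Q = -12$
$D{\left(x,v \right)} = i \sqrt{13}$ ($D{\left(x,v \right)} = \sqrt{-12 - 1} = \sqrt{-13} = i \sqrt{13}$)
$D{\left(25,\left(-3 + 2\right)^{2} \right)} + 4237 = i \sqrt{13} + 4237 = 4237 + i \sqrt{13}$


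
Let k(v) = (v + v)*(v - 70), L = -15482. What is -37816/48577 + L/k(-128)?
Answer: -1334443261/1231135488 ≈ -1.0839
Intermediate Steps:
k(v) = 2*v*(-70 + v) (k(v) = (2*v)*(-70 + v) = 2*v*(-70 + v))
-37816/48577 + L/k(-128) = -37816/48577 - 15482*(-1/(256*(-70 - 128))) = -37816*1/48577 - 15482/(2*(-128)*(-198)) = -37816/48577 - 15482/50688 = -37816/48577 - 15482*1/50688 = -37816/48577 - 7741/25344 = -1334443261/1231135488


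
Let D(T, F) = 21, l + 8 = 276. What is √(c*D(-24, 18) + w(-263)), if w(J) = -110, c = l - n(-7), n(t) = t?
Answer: √5665 ≈ 75.266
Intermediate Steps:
l = 268 (l = -8 + 276 = 268)
c = 275 (c = 268 - 1*(-7) = 268 + 7 = 275)
√(c*D(-24, 18) + w(-263)) = √(275*21 - 110) = √(5775 - 110) = √5665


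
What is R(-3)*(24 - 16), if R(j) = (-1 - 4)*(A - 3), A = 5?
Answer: -80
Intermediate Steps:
R(j) = -10 (R(j) = (-1 - 4)*(5 - 3) = -5*2 = -10)
R(-3)*(24 - 16) = -10*(24 - 16) = -10*8 = -80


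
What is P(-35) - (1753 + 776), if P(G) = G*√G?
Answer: -2529 - 35*I*√35 ≈ -2529.0 - 207.06*I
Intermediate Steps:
P(G) = G^(3/2)
P(-35) - (1753 + 776) = (-35)^(3/2) - (1753 + 776) = -35*I*√35 - 1*2529 = -35*I*√35 - 2529 = -2529 - 35*I*√35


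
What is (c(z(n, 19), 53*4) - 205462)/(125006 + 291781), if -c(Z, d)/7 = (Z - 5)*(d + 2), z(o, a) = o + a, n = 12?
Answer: -81470/138929 ≈ -0.58641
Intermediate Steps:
z(o, a) = a + o
c(Z, d) = -7*(-5 + Z)*(2 + d) (c(Z, d) = -7*(Z - 5)*(d + 2) = -7*(-5 + Z)*(2 + d))
(c(z(n, 19), 53*4) - 205462)/(125006 + 291781) = ((70 - 14*(19 + 12) + 35*(53*4) - 7*(19 + 12)*53*4) - 205462)/(125006 + 291781) = ((70 - 14*31 + 35*212 - 7*31*212) - 205462)/416787 = ((70 - 434 + 7420 - 46004) - 205462)*(1/416787) = (-38948 - 205462)*(1/416787) = -244410*1/416787 = -81470/138929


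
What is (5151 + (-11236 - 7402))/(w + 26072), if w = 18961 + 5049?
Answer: -13487/50082 ≈ -0.26930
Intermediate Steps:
w = 24010
(5151 + (-11236 - 7402))/(w + 26072) = (5151 + (-11236 - 7402))/(24010 + 26072) = (5151 - 18638)/50082 = -13487*1/50082 = -13487/50082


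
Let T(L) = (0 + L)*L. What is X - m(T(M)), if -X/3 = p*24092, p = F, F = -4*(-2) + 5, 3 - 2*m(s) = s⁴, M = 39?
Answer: 2676003690651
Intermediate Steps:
T(L) = L² (T(L) = L*L = L²)
m(s) = 3/2 - s⁴/2
F = 13 (F = 8 + 5 = 13)
p = 13
X = -939588 (X = -39*24092 = -3*313196 = -939588)
X - m(T(M)) = -939588 - (3/2 - (39²)⁴/2) = -939588 - (3/2 - ½*1521⁴) = -939588 - (3/2 - ½*5352009260481) = -939588 - (3/2 - 5352009260481/2) = -939588 - 1*(-2676004630239) = -939588 + 2676004630239 = 2676003690651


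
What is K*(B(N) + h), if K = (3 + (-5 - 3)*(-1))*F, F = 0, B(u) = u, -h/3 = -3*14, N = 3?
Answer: 0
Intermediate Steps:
h = 126 (h = -(-9)*14 = -3*(-42) = 126)
K = 0 (K = (3 + (-5 - 3)*(-1))*0 = (3 - 8*(-1))*0 = (3 + 8)*0 = 11*0 = 0)
K*(B(N) + h) = 0*(3 + 126) = 0*129 = 0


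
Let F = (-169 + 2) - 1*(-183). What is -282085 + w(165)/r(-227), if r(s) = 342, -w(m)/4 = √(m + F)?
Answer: -282085 - 2*√181/171 ≈ -2.8209e+5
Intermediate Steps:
F = 16 (F = -167 + 183 = 16)
w(m) = -4*√(16 + m) (w(m) = -4*√(m + 16) = -4*√(16 + m))
-282085 + w(165)/r(-227) = -282085 - 4*√(16 + 165)/342 = -282085 - 4*√181*(1/342) = -282085 - 2*√181/171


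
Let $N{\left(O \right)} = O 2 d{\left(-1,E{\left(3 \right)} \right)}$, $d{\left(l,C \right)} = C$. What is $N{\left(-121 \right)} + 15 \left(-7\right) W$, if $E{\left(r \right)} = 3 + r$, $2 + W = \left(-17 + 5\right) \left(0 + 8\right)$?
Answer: $8838$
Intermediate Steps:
$W = -98$ ($W = -2 + \left(-17 + 5\right) \left(0 + 8\right) = -2 - 96 = -98$)
$N{\left(O \right)} = 12 O$ ($N{\left(O \right)} = O 2 \left(3 + 3\right) = 2 O 6 = 12 O$)
$N{\left(-121 \right)} + 15 \left(-7\right) W = 12 \left(-121\right) + 15 \left(-7\right) \left(-98\right) = -1452 - -10290 = -1452 + 10290 = 8838$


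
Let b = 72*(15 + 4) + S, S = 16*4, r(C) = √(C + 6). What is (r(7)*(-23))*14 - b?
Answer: -1432 - 322*√13 ≈ -2593.0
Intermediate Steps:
r(C) = √(6 + C)
S = 64
b = 1432 (b = 72*(15 + 4) + 64 = 72*19 + 64 = 1368 + 64 = 1432)
(r(7)*(-23))*14 - b = (√(6 + 7)*(-23))*14 - 1*1432 = (√13*(-23))*14 - 1432 = -23*√13*14 - 1432 = -322*√13 - 1432 = -1432 - 322*√13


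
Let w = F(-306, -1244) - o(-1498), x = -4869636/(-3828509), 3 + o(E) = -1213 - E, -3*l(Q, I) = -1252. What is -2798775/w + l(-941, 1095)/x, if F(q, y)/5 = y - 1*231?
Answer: 19397323260194/27965102139 ≈ 693.63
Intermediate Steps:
l(Q, I) = 1252/3 (l(Q, I) = -⅓*(-1252) = 1252/3)
F(q, y) = -1155 + 5*y (F(q, y) = 5*(y - 1*231) = 5*(y - 231) = 5*(-231 + y) = -1155 + 5*y)
o(E) = -1216 - E (o(E) = -3 + (-1213 - E) = -1216 - E)
x = 4869636/3828509 (x = -4869636*(-1/3828509) = 4869636/3828509 ≈ 1.2719)
w = -7657 (w = (-1155 + 5*(-1244)) - (-1216 - 1*(-1498)) = (-1155 - 6220) - (-1216 + 1498) = -7375 - 1*282 = -7375 - 282 = -7657)
-2798775/w + l(-941, 1095)/x = -2798775/(-7657) + 1252/(3*(4869636/3828509)) = -2798775*(-1/7657) + (1252/3)*(3828509/4869636) = 2798775/7657 + 1198323317/3652227 = 19397323260194/27965102139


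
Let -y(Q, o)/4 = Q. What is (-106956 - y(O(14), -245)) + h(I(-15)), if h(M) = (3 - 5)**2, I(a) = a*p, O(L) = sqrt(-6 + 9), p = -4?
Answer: -106952 + 4*sqrt(3) ≈ -1.0695e+5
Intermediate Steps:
O(L) = sqrt(3)
I(a) = -4*a (I(a) = a*(-4) = -4*a)
y(Q, o) = -4*Q
h(M) = 4 (h(M) = (-2)**2 = 4)
(-106956 - y(O(14), -245)) + h(I(-15)) = (-106956 - (-4)*sqrt(3)) + 4 = (-106956 + 4*sqrt(3)) + 4 = -106952 + 4*sqrt(3)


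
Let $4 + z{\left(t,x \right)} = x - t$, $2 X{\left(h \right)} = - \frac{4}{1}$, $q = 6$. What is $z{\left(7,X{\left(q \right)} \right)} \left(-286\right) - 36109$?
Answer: $-32391$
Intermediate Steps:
$X{\left(h \right)} = -2$ ($X{\left(h \right)} = \frac{\left(-4\right) 1^{-1}}{2} = \frac{\left(-4\right) 1}{2} = \frac{1}{2} \left(-4\right) = -2$)
$z{\left(t,x \right)} = -4 + x - t$ ($z{\left(t,x \right)} = -4 - \left(t - x\right) = -4 + x - t$)
$z{\left(7,X{\left(q \right)} \right)} \left(-286\right) - 36109 = \left(-4 - 2 - 7\right) \left(-286\right) - 36109 = \left(-13\right) \left(-286\right) - 36109 = 3718 - 36109 = -32391$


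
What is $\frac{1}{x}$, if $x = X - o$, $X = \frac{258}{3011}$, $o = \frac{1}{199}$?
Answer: $\frac{599189}{48331} \approx 12.398$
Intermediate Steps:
$o = \frac{1}{199} \approx 0.0050251$
$X = \frac{258}{3011}$ ($X = 258 \cdot \frac{1}{3011} = \frac{258}{3011} \approx 0.085686$)
$x = \frac{48331}{599189}$ ($x = \frac{258}{3011} - \frac{1}{199} = \frac{48331}{599189} \approx 0.080661$)
$\frac{1}{x} = \frac{1}{\frac{48331}{599189}} = \frac{599189}{48331}$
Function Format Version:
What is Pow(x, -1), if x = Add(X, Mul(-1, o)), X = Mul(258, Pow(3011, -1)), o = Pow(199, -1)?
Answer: Rational(599189, 48331) ≈ 12.398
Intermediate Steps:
o = Rational(1, 199) ≈ 0.0050251
X = Rational(258, 3011) (X = Mul(258, Rational(1, 3011)) = Rational(258, 3011) ≈ 0.085686)
x = Rational(48331, 599189) (x = Add(Rational(258, 3011), Mul(-1, Rational(1, 199))) = Add(Rational(258, 3011), Rational(-1, 199)) = Rational(48331, 599189) ≈ 0.080661)
Pow(x, -1) = Pow(Rational(48331, 599189), -1) = Rational(599189, 48331)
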